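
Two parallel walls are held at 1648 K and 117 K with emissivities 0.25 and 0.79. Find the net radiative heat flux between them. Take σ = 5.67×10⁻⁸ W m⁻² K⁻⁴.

q ≈ 98000 W/m²

For two large parallel gray plates, q = σ(T₁⁴ − T₂⁴) / (1/ε₁ + 1/ε₂ − 1).
1/ε₁ + 1/ε₂ − 1 = 1/0.25 + 1/0.79 − 1 = 4.266.
T₁⁴ − T₂⁴ = 7.38×10^12 − 1.87×10^8 = 7.38×10^12 K⁴.
q = 5.67×10⁻⁸ × 7.38×10^12 / 4.266 = 98000 W/m².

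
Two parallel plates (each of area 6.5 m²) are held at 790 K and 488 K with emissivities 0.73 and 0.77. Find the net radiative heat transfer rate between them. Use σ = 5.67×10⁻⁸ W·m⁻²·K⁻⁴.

Q ≈ 73500 W

For two large parallel gray plates, q = σ(T₁⁴ − T₂⁴) / (1/ε₁ + 1/ε₂ − 1).
1/ε₁ + 1/ε₂ − 1 = 1/0.73 + 1/0.77 − 1 = 1.669.
T₁⁴ − T₂⁴ = 3.90×10^11 − 5.67×10^10 = 3.33×10^11 K⁴.
q = 5.67×10⁻⁸ × 3.33×10^11 / 1.669 = 11300 W/m².
Q = q·A = 11300 × 6.5 = 73500 W.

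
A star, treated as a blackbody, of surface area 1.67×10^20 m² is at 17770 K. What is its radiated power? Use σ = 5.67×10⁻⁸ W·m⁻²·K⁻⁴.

P ≈ 9.44×10^29 W

P = σAT⁴ = 5.67×10⁻⁸ × 1.67×10^20 × (17770)⁴ = 5.67×10⁻⁸ × 1.67×10^20 × 9.97×10^16.
P = 9.44×10^29 W.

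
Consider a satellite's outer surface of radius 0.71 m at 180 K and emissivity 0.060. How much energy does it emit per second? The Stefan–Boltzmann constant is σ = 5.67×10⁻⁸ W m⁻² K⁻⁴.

A = 4πr² = 4π × (0.71)² = 6.33 m².
Stefan–Boltzmann: P = εσAT⁴ = 0.060 × 5.67×10⁻⁸ × 6.33 × (180)⁴ = 0.060 × 5.67×10⁻⁸ × 6.33 × 1.05×10^9.
P = 22.6 W.

P ≈ 22.6 W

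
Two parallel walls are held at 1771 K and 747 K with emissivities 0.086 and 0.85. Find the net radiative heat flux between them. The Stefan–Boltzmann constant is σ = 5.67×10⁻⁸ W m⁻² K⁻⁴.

For two large parallel gray plates, q = σ(T₁⁴ − T₂⁴) / (1/ε₁ + 1/ε₂ − 1).
1/ε₁ + 1/ε₂ − 1 = 1/0.086 + 1/0.85 − 1 = 11.80.
T₁⁴ − T₂⁴ = 9.84×10^12 − 3.11×10^11 = 9.53×10^12 K⁴.
q = 5.67×10⁻⁸ × 9.53×10^12 / 11.80 = 45800 W/m².

q ≈ 45800 W/m²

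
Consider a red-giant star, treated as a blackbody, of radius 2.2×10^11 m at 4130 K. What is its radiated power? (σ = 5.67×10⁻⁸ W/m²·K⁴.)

A = 4πr² = 4π × (2.2×10^11)² = 6.08×10^23 m².
P = σAT⁴ = 5.67×10⁻⁸ × 6.08×10^23 × (4130)⁴ = 5.67×10⁻⁸ × 6.08×10^23 × 2.91×10^14.
P = 1.00×10^31 W.

P ≈ 1.00×10^31 W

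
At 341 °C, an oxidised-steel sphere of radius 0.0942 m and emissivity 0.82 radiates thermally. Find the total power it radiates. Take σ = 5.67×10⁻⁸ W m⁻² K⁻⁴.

P ≈ 737 W

A = 4πr² = 4π × (0.0942)² = 0.112 m².
341 °C = 614 K.
Stefan–Boltzmann: P = εσAT⁴ = 0.82 × 5.67×10⁻⁸ × 0.112 × (614)⁴ = 0.82 × 5.67×10⁻⁸ × 0.112 × 1.42×10^11.
P = 737 W.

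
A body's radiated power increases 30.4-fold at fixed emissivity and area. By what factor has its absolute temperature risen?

factor ≈ 2.35

P ∝ T⁴ ⇒ T ∝ P^(1/4), so T scales by (30.4)^(1/4) = 2.35.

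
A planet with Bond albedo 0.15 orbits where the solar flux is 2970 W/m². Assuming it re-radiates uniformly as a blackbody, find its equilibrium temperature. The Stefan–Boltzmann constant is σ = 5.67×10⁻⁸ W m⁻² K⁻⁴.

T ≈ 325 K

Power absorbed = (1−a)S·πR²; power emitted = 4πR²σT⁴. Equating and cancelling πR²:
T = ((1−a)S / 4σ)^(1/4) = (2520 / (4 × 5.67×10⁻⁸))^(1/4) = (1.11×10^10)^(1/4).
T = 325 K.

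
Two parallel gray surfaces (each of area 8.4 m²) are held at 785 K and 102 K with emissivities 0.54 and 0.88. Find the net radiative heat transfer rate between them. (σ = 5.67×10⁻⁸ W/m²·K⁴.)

For two large parallel gray plates, q = σ(T₁⁴ − T₂⁴) / (1/ε₁ + 1/ε₂ − 1).
1/ε₁ + 1/ε₂ − 1 = 1/0.54 + 1/0.88 − 1 = 1.988.
T₁⁴ − T₂⁴ = 3.80×10^11 − 1.08×10^8 = 3.80×10^11 K⁴.
q = 5.67×10⁻⁸ × 3.80×10^11 / 1.988 = 10800 W/m².
Q = q·A = 10800 × 8.4 = 90900 W.

Q ≈ 90900 W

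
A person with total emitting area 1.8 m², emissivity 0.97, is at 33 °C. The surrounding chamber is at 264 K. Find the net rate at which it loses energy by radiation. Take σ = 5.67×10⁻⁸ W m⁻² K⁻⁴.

Q ≈ 387 W

Convert: 33 °C = 306 K.
Q = εσA(T⁴ − T_s⁴). T⁴ − T_s⁴ = (306)⁴ − (264)⁴ = 8.77×10^9 − 4.86×10^9 = 3.91×10^9 K⁴.
Q = 0.97 × 5.67×10⁻⁸ × 1.80 × 3.91×10^9 = 387 W.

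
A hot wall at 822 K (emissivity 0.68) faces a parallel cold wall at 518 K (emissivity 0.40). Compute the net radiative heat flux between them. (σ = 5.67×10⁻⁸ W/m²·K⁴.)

For two large parallel gray plates, q = σ(T₁⁴ − T₂⁴) / (1/ε₁ + 1/ε₂ − 1).
1/ε₁ + 1/ε₂ − 1 = 1/0.68 + 1/0.40 − 1 = 2.971.
T₁⁴ − T₂⁴ = 4.57×10^11 − 7.20×10^10 = 3.85×10^11 K⁴.
q = 5.67×10⁻⁸ × 3.85×10^11 / 2.971 = 7340 W/m².

q ≈ 7340 W/m²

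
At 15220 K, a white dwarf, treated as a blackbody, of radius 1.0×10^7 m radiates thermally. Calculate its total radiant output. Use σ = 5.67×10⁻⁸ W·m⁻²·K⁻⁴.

P ≈ 3.82×10^24 W

A = 4πr² = 4π × (1.0×10^7)² = 1.26×10^15 m².
P = σAT⁴ = 5.67×10⁻⁸ × 1.26×10^15 × (15220)⁴ = 5.67×10⁻⁸ × 1.26×10^15 × 5.37×10^16.
P = 3.82×10^24 W.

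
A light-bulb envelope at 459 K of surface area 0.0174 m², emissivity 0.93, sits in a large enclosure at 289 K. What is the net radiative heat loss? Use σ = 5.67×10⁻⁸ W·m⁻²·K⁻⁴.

Q ≈ 34.3 W

Q = εσA(T⁴ − T_s⁴). T⁴ − T_s⁴ = (459)⁴ − (289)⁴ = 4.44×10^10 − 6.98×10^9 = 3.74×10^10 K⁴.
Q = 0.93 × 5.67×10⁻⁸ × 0.0174 × 3.74×10^10 = 34.3 W.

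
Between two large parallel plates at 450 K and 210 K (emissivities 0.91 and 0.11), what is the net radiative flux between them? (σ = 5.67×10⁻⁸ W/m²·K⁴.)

For two large parallel gray plates, q = σ(T₁⁴ − T₂⁴) / (1/ε₁ + 1/ε₂ − 1).
1/ε₁ + 1/ε₂ − 1 = 1/0.91 + 1/0.11 − 1 = 9.190.
T₁⁴ − T₂⁴ = 4.10×10^10 − 1.94×10^9 = 3.91×10^10 K⁴.
q = 5.67×10⁻⁸ × 3.91×10^10 / 9.190 = 241 W/m².

q ≈ 241 W/m²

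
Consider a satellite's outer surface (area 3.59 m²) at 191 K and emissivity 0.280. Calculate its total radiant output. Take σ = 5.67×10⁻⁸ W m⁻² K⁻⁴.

P ≈ 75.9 W

P = εσAT⁴ = 0.280 × 5.67×10⁻⁸ × 3.59 × (191)⁴ = 0.280 × 5.67×10⁻⁸ × 3.59 × 1.33×10^9.
P = 75.9 W.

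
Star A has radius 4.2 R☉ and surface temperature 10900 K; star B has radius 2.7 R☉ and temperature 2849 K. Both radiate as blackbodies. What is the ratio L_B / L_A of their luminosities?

L_B/L_A ≈ 1.93×10^-3

L = 4πR²σT⁴ ∝ R²T⁴, so L_B/L_A = (2.7/4.2)² × (2849/10900)⁴ = 0.413 × 4.67×10^-3 = 1.93×10^-3.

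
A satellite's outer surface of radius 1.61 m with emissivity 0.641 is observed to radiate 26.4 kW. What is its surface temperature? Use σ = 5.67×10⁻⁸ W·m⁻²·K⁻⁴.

T ≈ 386 K

A = 4πr² = 4π × (1.61)² = 32.6 m².
From P = εσAT⁴, T = (P / εσA)^(1/4) = (26400 / (0.641 × 5.67×10⁻⁸ × 32.6))^(1/4).
T = (2.23×10^10)^(1/4) = 386 K.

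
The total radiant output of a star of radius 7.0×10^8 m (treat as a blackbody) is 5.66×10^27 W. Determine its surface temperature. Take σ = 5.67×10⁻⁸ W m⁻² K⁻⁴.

T ≈ 11300 K

A = 4πr² = 4π × (7.0×10^8)² = 6.16×10^18 m².
From P = σAT⁴, T = (P / σA)^(1/4) = (5.66×10^27 / (5.67×10⁻⁸ × 6.16×10^18))^(1/4).
T = (1.62×10^16)^(1/4) = 11300 K.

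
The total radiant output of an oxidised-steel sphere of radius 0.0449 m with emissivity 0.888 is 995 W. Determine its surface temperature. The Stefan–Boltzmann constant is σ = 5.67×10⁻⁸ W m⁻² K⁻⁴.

A = 4πr² = 4π × (0.0449)² = 0.0253 m².
From P = εσAT⁴, T = (P / εσA)^(1/4) = (995 / (0.888 × 5.67×10⁻⁸ × 0.0253))^(1/4).
T = (7.80×10^11)^(1/4) = 940 K.

T ≈ 940 K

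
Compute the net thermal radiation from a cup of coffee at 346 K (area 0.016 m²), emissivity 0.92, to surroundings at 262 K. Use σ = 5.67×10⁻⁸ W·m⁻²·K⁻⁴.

Q = εσA(T⁴ − T_s⁴). T⁴ − T_s⁴ = (346)⁴ − (262)⁴ = 1.43×10^10 − 4.71×10^9 = 9.62×10^9 K⁴.
Q = 0.92 × 5.67×10⁻⁸ × 0.0160 × 9.62×10^9 = 8.03 W.

Q ≈ 8.03 W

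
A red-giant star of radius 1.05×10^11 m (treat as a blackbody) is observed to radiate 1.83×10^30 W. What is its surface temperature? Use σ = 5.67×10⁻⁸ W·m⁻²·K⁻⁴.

T ≈ 3910 K

A = 4πr² = 4π × (1.05×10^11)² = 1.39×10^23 m².
From P = σAT⁴, T = (P / σA)^(1/4) = (1.83×10^30 / (5.67×10⁻⁸ × 1.39×10^23))^(1/4).
T = (2.33×10^14)^(1/4) = 3910 K.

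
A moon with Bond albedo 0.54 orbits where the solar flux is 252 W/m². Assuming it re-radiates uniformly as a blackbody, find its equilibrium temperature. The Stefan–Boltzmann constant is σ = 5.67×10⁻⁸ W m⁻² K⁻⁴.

Power absorbed = (1−a)S·πR²; power emitted = 4πR²σT⁴. Equating and cancelling πR²:
T = ((1−a)S / 4σ)^(1/4) = (116 / (4 × 5.67×10⁻⁸))^(1/4) = (5.11×10^8)^(1/4).
T = 150 K.

T ≈ 150 K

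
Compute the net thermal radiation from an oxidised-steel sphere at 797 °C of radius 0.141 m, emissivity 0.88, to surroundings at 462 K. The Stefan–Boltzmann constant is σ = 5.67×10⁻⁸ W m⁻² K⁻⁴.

Q ≈ 15800 W

A = 4πr² = 4π × (0.141)² = 0.250 m².
Convert: 797 °C = 1070 K.
Q = εσA(T⁴ − T_s⁴). T⁴ − T_s⁴ = (1070)⁴ − (462)⁴ = 1.31×10^12 − 4.56×10^10 = 1.27×10^12 K⁴.
Q = 0.88 × 5.67×10⁻⁸ × 0.250 × 1.27×10^12 = 15800 W.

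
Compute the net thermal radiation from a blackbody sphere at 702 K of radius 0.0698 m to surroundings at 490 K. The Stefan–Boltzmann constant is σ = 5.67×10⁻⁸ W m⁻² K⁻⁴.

Q ≈ 643 W

A = 4πr² = 4π × (0.0698)² = 0.0612 m².
Q = σA(T⁴ − T_s⁴). T⁴ − T_s⁴ = (702)⁴ − (490)⁴ = 2.43×10^11 − 5.76×10^10 = 1.85×10^11 K⁴.
Q = 5.67×10⁻⁸ × 0.0612 × 1.85×10^11 = 643 W.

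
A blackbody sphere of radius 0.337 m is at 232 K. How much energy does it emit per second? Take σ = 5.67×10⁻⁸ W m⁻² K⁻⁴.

A = 4πr² = 4π × (0.337)² = 1.43 m².
P = σAT⁴ = 5.67×10⁻⁸ × 1.43 × (232)⁴ = 5.67×10⁻⁸ × 1.43 × 2.90×10^9.
P = 234 W.

P ≈ 234 W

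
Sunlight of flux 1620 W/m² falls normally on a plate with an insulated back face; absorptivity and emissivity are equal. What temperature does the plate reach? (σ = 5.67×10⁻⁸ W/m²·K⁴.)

Absorbed flux αS = emitted flux εσT⁴ (one radiating face); with α = ε, T = (S/σ)^(1/4).
T = (1620 / 5.67×10⁻⁸)^(1/4) = (2.86×10^10)^(1/4).
T = 411 K.

T ≈ 411 K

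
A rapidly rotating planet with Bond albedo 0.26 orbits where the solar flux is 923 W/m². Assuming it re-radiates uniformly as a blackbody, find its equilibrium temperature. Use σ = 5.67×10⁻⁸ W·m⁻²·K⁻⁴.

Power absorbed = (1−a)S·πR²; power emitted = 4πR²σT⁴. Equating and cancelling πR²:
T = ((1−a)S / 4σ)^(1/4) = (683 / (4 × 5.67×10⁻⁸))^(1/4) = (3.01×10^9)^(1/4).
T = 234 K.

T ≈ 234 K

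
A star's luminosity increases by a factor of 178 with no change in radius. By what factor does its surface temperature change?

factor ≈ 3.65

P ∝ T⁴ ⇒ T ∝ P^(1/4), so T scales by (178)^(1/4) = 3.65.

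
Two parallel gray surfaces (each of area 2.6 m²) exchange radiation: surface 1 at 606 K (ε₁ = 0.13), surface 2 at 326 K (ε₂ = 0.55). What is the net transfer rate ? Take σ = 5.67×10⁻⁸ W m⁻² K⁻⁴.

For two large parallel gray plates, q = σ(T₁⁴ − T₂⁴) / (1/ε₁ + 1/ε₂ − 1).
1/ε₁ + 1/ε₂ − 1 = 1/0.13 + 1/0.55 − 1 = 8.510.
T₁⁴ − T₂⁴ = 1.35×10^11 − 1.13×10^10 = 1.24×10^11 K⁴.
q = 5.67×10⁻⁸ × 1.24×10^11 / 8.510 = 823 W/m².
Q = q·A = 823 × 2.6 = 2140 W.

Q ≈ 2140 W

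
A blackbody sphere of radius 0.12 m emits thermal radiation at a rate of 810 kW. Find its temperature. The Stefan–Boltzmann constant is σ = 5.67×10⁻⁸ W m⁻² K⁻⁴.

A = 4πr² = 4π × (0.12)² = 0.181 m².
From P = σAT⁴, T = (P / σA)^(1/4) = (8.10×10^5 / (5.67×10⁻⁸ × 0.181))^(1/4).
T = (7.89×10^13)^(1/4) = 2980 K.

T ≈ 2980 K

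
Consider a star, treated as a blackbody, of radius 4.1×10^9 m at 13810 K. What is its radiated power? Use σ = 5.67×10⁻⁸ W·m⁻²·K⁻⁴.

P ≈ 4.36×10^29 W

A = 4πr² = 4π × (4.1×10^9)² = 2.11×10^20 m².
P = σAT⁴ = 5.67×10⁻⁸ × 2.11×10^20 × (13810)⁴ = 5.67×10⁻⁸ × 2.11×10^20 × 3.64×10^16.
P = 4.36×10^29 W.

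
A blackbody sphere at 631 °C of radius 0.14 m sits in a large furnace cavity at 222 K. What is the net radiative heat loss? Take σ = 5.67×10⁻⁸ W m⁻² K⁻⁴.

A = 4πr² = 4π × (0.14)² = 0.246 m².
Convert: 631 °C = 904 K.
Q = σA(T⁴ − T_s⁴). T⁴ − T_s⁴ = (904)⁴ − (222)⁴ = 6.68×10^11 − 2.43×10^9 = 6.65×10^11 K⁴.
Q = 5.67×10⁻⁸ × 0.246 × 6.65×10^11 = 9290 W.

Q ≈ 9290 W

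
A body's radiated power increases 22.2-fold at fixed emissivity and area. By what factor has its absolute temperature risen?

P ∝ T⁴ ⇒ T ∝ P^(1/4), so T scales by (22.2)^(1/4) = 2.17.

factor ≈ 2.17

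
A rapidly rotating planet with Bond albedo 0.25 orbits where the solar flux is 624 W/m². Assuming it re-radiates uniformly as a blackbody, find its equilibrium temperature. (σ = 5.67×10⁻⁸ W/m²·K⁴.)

T ≈ 213 K

Power absorbed = (1−a)S·πR²; power emitted = 4πR²σT⁴. Equating and cancelling πR²:
T = ((1−a)S / 4σ)^(1/4) = (468 / (4 × 5.67×10⁻⁸))^(1/4) = (2.06×10^9)^(1/4).
T = 213 K.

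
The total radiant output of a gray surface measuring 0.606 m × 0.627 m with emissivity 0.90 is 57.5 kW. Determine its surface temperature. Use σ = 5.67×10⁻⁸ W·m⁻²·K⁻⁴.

T ≈ 1310 K

A = 0.606 × 0.627 = 0.380 m².
From P = εσAT⁴, T = (P / εσA)^(1/4) = (57500 / (0.90 × 5.67×10⁻⁸ × 0.380))^(1/4).
T = (2.97×10^12)^(1/4) = 1310 K.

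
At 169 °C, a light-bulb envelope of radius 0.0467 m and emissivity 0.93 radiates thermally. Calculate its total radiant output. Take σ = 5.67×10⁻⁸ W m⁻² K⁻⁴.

P ≈ 55.2 W

A = 4πr² = 4π × (0.0467)² = 0.0274 m².
169 °C = 442 K.
P = εσAT⁴ = 0.93 × 5.67×10⁻⁸ × 0.0274 × (442)⁴ = 0.93 × 5.67×10⁻⁸ × 0.0274 × 3.82×10^10.
P = 55.2 W.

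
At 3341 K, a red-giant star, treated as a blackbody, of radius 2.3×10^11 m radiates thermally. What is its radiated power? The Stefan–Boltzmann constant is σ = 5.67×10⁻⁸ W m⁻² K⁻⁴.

A = 4πr² = 4π × (2.3×10^11)² = 6.65×10^23 m².
P = σAT⁴ = 5.67×10⁻⁸ × 6.65×10^23 × (3341)⁴ = 5.67×10⁻⁸ × 6.65×10^23 × 1.25×10^14.
P = 4.70×10^30 W.

P ≈ 4.70×10^30 W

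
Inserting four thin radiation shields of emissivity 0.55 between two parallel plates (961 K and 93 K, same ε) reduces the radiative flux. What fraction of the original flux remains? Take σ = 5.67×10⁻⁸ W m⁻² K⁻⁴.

With N identical shields there are N+1 = 5 gaps in series, each with the same radiative resistance, so the flux falls to 1/(N+1) of its unshielded value.

ratio ≈ 0.200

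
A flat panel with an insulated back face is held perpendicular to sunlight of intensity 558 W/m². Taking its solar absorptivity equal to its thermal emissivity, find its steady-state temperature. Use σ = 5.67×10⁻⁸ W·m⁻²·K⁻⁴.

Absorbed flux αS = emitted flux εσT⁴ (one radiating face); with α = ε, T = (S/σ)^(1/4).
T = (558 / 5.67×10⁻⁸)^(1/4) = (9.84×10^9)^(1/4).
T = 315 K.

T ≈ 315 K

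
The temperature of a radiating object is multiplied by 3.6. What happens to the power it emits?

factor ≈ 168

P ∝ T⁴, so the power scales as (3.6)⁴ = 168.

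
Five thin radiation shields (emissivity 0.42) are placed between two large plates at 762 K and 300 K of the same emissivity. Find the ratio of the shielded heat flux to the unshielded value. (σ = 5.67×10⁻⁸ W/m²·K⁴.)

With N identical shields there are N+1 = 6 gaps in series, each with the same radiative resistance, so the flux falls to 1/(N+1) of its unshielded value.

ratio ≈ 0.167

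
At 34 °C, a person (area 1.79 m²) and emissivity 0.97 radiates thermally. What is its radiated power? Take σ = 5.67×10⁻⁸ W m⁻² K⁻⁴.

34 °C = 307 K.
P = εσAT⁴ = 0.97 × 5.67×10⁻⁸ × 1.79 × (307)⁴ = 0.97 × 5.67×10⁻⁸ × 1.79 × 8.88×10^9.
P = 875 W.

P ≈ 875 W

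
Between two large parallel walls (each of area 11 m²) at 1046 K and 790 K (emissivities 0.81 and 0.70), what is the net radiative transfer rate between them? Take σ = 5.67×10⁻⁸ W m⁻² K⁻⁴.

Q ≈ 3.03×10^5 W

For two large parallel gray plates, q = σ(T₁⁴ − T₂⁴) / (1/ε₁ + 1/ε₂ − 1).
1/ε₁ + 1/ε₂ − 1 = 1/0.81 + 1/0.70 − 1 = 1.663.
T₁⁴ − T₂⁴ = 1.20×10^12 − 3.90×10^11 = 8.08×10^11 K⁴.
q = 5.67×10⁻⁸ × 8.08×10^11 / 1.663 = 27500 W/m².
Q = q·A = 27500 × 11 = 3.03×10^5 W.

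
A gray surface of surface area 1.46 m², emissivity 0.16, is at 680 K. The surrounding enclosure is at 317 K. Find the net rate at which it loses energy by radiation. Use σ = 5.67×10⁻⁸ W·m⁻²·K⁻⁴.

Q = εσA(T⁴ − T_s⁴). T⁴ − T_s⁴ = (680)⁴ − (317)⁴ = 2.14×10^11 − 1.01×10^10 = 2.04×10^11 K⁴.
Q = 0.16 × 5.67×10⁻⁸ × 1.46 × 2.04×10^11 = 2700 W.

Q ≈ 2700 W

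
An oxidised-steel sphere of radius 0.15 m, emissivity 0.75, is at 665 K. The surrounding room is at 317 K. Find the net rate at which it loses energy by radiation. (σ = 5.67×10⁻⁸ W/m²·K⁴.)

A = 4πr² = 4π × (0.15)² = 0.283 m².
Q = εσA(T⁴ − T_s⁴). T⁴ − T_s⁴ = (665)⁴ − (317)⁴ = 1.96×10^11 − 1.01×10^10 = 1.85×10^11 K⁴.
Q = 0.75 × 5.67×10⁻⁸ × 0.283 × 1.85×10^11 = 2230 W.

Q ≈ 2230 W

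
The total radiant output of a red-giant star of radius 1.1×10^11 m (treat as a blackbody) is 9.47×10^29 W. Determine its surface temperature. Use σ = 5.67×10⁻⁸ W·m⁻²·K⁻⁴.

T ≈ 3240 K

A = 4πr² = 4π × (1.1×10^11)² = 1.52×10^23 m².
From P = σAT⁴, T = (P / σA)^(1/4) = (9.47×10^29 / (5.67×10⁻⁸ × 1.52×10^23))^(1/4).
T = (1.10×10^14)^(1/4) = 3240 K.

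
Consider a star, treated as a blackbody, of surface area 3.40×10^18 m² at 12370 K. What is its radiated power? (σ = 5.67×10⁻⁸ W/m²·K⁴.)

P = σAT⁴ = 5.67×10⁻⁸ × 3.40×10^18 × (12370)⁴ = 5.67×10⁻⁸ × 3.40×10^18 × 2.34×10^16.
P = 4.51×10^27 W.

P ≈ 4.51×10^27 W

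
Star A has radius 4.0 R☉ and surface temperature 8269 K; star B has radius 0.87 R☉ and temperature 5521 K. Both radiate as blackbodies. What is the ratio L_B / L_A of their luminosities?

L = 4πR²σT⁴ ∝ R²T⁴, so L_B/L_A = (0.87/4.0)² × (5521/8269)⁴ = 0.0473 × 0.199 = 9.40×10^-3.

L_B/L_A ≈ 9.40×10^-3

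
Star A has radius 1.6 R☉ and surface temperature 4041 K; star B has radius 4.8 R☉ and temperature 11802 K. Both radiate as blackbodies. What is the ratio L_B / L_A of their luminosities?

L_B/L_A ≈ 655

L = 4πR²σT⁴ ∝ R²T⁴, so L_B/L_A = (4.8/1.6)² × (11802/4041)⁴ = 9.00 × 72.8 = 655.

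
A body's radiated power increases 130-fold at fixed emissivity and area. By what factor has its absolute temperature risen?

P ∝ T⁴ ⇒ T ∝ P^(1/4), so T scales by (130)^(1/4) = 3.38.

factor ≈ 3.38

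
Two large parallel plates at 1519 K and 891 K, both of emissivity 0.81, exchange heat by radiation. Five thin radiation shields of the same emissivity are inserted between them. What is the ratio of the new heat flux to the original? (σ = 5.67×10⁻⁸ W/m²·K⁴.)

ratio ≈ 0.167

With N identical shields there are N+1 = 6 gaps in series, each with the same radiative resistance, so the flux falls to 1/(N+1) of its unshielded value.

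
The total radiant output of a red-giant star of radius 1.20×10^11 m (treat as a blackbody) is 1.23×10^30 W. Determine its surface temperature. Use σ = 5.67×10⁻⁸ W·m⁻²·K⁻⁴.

T ≈ 3310 K

A = 4πr² = 4π × (1.20×10^11)² = 1.81×10^23 m².
From P = σAT⁴, T = (P / σA)^(1/4) = (1.23×10^30 / (5.67×10⁻⁸ × 1.81×10^23))^(1/4).
T = (1.20×10^14)^(1/4) = 3310 K.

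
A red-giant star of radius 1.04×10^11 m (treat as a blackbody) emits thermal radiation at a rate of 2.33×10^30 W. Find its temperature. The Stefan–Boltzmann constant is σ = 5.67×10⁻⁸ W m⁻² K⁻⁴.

T ≈ 4170 K

A = 4πr² = 4π × (1.04×10^11)² = 1.36×10^23 m².
From P = σAT⁴, T = (P / σA)^(1/4) = (2.33×10^30 / (5.67×10⁻⁸ × 1.36×10^23))^(1/4).
T = (3.02×10^14)^(1/4) = 4170 K.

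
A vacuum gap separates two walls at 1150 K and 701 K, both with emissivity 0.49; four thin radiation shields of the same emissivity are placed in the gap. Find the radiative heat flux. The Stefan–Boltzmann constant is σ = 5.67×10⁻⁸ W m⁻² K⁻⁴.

q ≈ 5550 W/m²

Each of the 5 gaps contributes resistance (2/ε − 1) = 2/0.49 − 1 = 3.082; total = 15.41.
q = σ(T₁⁴ − T₂⁴) / 15.41 = 5.67×10⁻⁸ × 1.51×10^12 / 15.41 = 5550 W/m².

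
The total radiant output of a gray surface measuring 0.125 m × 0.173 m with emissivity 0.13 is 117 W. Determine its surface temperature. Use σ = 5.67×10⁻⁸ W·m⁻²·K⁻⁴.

T ≈ 926 K

A = 0.125 × 0.173 = 0.0216 m².
From P = εσAT⁴, T = (P / εσA)^(1/4) = (117 / (0.13 × 5.67×10⁻⁸ × 0.0216))^(1/4).
T = (7.34×10^11)^(1/4) = 926 K.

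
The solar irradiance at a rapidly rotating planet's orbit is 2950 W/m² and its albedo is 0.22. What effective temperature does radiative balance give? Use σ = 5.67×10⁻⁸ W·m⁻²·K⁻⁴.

T ≈ 317 K

Power absorbed = (1−a)S·πR²; power emitted = 4πR²σT⁴. Equating and cancelling πR²:
T = ((1−a)S / 4σ)^(1/4) = (2300 / (4 × 5.67×10⁻⁸))^(1/4) = (1.01×10^10)^(1/4).
T = 317 K.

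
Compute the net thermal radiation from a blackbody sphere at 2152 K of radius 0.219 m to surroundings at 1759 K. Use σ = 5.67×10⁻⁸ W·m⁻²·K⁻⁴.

A = 4πr² = 4π × (0.219)² = 0.603 m².
Q = σA(T⁴ − T_s⁴). T⁴ − T_s⁴ = (2152)⁴ − (1759)⁴ = 2.14×10^13 − 9.57×10^12 = 1.19×10^13 K⁴.
Q = 5.67×10⁻⁸ × 0.603 × 1.19×10^13 = 4.06×10^5 W.

Q ≈ 4.06×10^5 W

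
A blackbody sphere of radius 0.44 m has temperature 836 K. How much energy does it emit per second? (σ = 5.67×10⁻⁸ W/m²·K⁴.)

A = 4πr² = 4π × (0.44)² = 2.43 m².
P = σAT⁴ = 5.67×10⁻⁸ × 2.43 × (836)⁴ = 5.67×10⁻⁸ × 2.43 × 4.88×10^11.
P = 67400 W.

P ≈ 67400 W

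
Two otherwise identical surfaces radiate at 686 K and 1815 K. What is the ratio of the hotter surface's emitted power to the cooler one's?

P ∝ T⁴, so the ratio is (1815/686)⁴ = (2.646)⁴ = 49.0.

ratio ≈ 49.0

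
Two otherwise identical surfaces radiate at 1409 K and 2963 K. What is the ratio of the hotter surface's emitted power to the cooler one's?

ratio ≈ 19.6

P ∝ T⁴, so the ratio is (2963/1409)⁴ = (2.103)⁴ = 19.6.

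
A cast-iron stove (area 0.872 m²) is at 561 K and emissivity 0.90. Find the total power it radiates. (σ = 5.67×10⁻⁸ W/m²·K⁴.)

P = εσAT⁴ = 0.90 × 5.67×10⁻⁸ × 0.872 × (561)⁴ = 0.90 × 5.67×10⁻⁸ × 0.872 × 9.90×10^10.
P = 4410 W.

P ≈ 4410 W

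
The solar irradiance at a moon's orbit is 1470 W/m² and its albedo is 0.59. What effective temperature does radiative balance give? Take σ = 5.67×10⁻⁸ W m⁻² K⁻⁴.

T ≈ 227 K

Power absorbed = (1−a)S·πR²; power emitted = 4πR²σT⁴. Equating and cancelling πR²:
T = ((1−a)S / 4σ)^(1/4) = (603 / (4 × 5.67×10⁻⁸))^(1/4) = (2.66×10^9)^(1/4).
T = 227 K.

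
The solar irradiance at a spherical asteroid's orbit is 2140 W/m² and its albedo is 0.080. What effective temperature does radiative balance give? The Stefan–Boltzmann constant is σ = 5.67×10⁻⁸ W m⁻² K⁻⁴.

Power absorbed = (1−a)S·πR²; power emitted = 4πR²σT⁴. Equating and cancelling πR²:
T = ((1−a)S / 4σ)^(1/4) = (1970 / (4 × 5.67×10⁻⁸))^(1/4) = (8.68×10^9)^(1/4).
T = 305 K.

T ≈ 305 K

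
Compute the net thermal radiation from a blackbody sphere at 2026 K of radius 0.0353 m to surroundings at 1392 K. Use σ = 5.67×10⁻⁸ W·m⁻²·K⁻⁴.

Q ≈ 11600 W

A = 4πr² = 4π × (0.0353)² = 0.0157 m².
Q = σA(T⁴ − T_s⁴). T⁴ − T_s⁴ = (2026)⁴ − (1392)⁴ = 1.68×10^13 − 3.75×10^12 = 1.31×10^13 K⁴.
Q = 5.67×10⁻⁸ × 0.0157 × 1.31×10^13 = 11600 W.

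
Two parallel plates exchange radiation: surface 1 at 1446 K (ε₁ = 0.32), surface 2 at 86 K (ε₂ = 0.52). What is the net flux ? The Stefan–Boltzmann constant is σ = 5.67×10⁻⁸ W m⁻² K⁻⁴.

For two large parallel gray plates, q = σ(T₁⁴ − T₂⁴) / (1/ε₁ + 1/ε₂ − 1).
1/ε₁ + 1/ε₂ − 1 = 1/0.32 + 1/0.52 − 1 = 4.048.
T₁⁴ − T₂⁴ = 4.37×10^12 − 5.47×10^7 = 4.37×10^12 K⁴.
q = 5.67×10⁻⁸ × 4.37×10^12 / 4.048 = 61200 W/m².

q ≈ 61200 W/m²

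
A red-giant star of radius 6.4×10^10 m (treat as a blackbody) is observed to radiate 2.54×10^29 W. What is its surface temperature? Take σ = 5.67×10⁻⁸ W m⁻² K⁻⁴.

A = 4πr² = 4π × (6.4×10^10)² = 5.15×10^22 m².
From P = σAT⁴, T = (P / σA)^(1/4) = (2.54×10^29 / (5.67×10⁻⁸ × 5.15×10^22))^(1/4).
T = (8.70×10^13)^(1/4) = 3050 K.

T ≈ 3050 K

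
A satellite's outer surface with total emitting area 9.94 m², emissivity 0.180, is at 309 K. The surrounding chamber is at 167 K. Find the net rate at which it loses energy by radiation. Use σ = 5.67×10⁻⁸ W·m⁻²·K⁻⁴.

Q ≈ 846 W

Q = εσA(T⁴ − T_s⁴). T⁴ − T_s⁴ = (309)⁴ − (167)⁴ = 9.12×10^9 − 7.78×10^8 = 8.34×10^9 K⁴.
Q = 0.180 × 5.67×10⁻⁸ × 9.94 × 8.34×10^9 = 846 W.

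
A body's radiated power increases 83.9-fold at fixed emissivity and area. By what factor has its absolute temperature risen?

P ∝ T⁴ ⇒ T ∝ P^(1/4), so T scales by (83.9)^(1/4) = 3.03.

factor ≈ 3.03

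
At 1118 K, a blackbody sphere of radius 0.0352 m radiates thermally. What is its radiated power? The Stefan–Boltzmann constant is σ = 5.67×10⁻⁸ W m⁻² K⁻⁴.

P ≈ 1380 W

A = 4πr² = 4π × (0.0352)² = 0.0156 m².
P = σAT⁴ = 5.67×10⁻⁸ × 0.0156 × (1118)⁴ = 5.67×10⁻⁸ × 0.0156 × 1.56×10^12.
P = 1380 W.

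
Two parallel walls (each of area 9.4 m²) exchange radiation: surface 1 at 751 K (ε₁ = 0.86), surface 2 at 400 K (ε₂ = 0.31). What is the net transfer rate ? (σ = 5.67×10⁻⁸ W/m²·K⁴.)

Q ≈ 46000 W

For two large parallel gray plates, q = σ(T₁⁴ − T₂⁴) / (1/ε₁ + 1/ε₂ − 1).
1/ε₁ + 1/ε₂ − 1 = 1/0.86 + 1/0.31 − 1 = 3.389.
T₁⁴ − T₂⁴ = 3.18×10^11 − 2.56×10^10 = 2.92×10^11 K⁴.
q = 5.67×10⁻⁸ × 2.92×10^11 / 3.389 = 4890 W/m².
Q = q·A = 4890 × 9.4 = 46000 W.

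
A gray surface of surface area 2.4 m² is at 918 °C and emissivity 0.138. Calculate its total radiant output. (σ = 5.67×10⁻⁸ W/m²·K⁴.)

P ≈ 37800 W

918 °C = 1191 K.
P = εσAT⁴ = 0.138 × 5.67×10⁻⁸ × 2.40 × (1191)⁴ = 0.138 × 5.67×10⁻⁸ × 2.40 × 2.01×10^12.
P = 37800 W.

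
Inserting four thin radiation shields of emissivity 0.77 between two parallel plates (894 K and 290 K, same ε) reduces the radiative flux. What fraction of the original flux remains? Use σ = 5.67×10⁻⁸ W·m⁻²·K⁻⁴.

With N identical shields there are N+1 = 5 gaps in series, each with the same radiative resistance, so the flux falls to 1/(N+1) of its unshielded value.

ratio ≈ 0.200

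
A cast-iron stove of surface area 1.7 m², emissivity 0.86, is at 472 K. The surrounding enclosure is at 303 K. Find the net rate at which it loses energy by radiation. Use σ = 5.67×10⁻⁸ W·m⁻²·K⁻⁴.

Q ≈ 3420 W

Q = εσA(T⁴ − T_s⁴). T⁴ − T_s⁴ = (472)⁴ − (303)⁴ = 4.96×10^10 − 8.43×10^9 = 4.12×10^10 K⁴.
Q = 0.86 × 5.67×10⁻⁸ × 1.70 × 4.12×10^10 = 3420 W.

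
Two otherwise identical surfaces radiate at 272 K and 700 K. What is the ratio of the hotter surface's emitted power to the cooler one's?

P ∝ T⁴, so the ratio is (700/272)⁴ = (2.574)⁴ = 43.9.

ratio ≈ 43.9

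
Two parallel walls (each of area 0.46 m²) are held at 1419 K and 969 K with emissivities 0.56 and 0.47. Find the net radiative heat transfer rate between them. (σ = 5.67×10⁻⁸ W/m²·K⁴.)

Q ≈ 28400 W

For two large parallel gray plates, q = σ(T₁⁴ − T₂⁴) / (1/ε₁ + 1/ε₂ − 1).
1/ε₁ + 1/ε₂ − 1 = 1/0.56 + 1/0.47 − 1 = 2.913.
T₁⁴ − T₂⁴ = 4.05×10^12 − 8.82×10^11 = 3.17×10^12 K⁴.
q = 5.67×10⁻⁸ × 3.17×10^12 / 2.913 = 61700 W/m².
Q = q·A = 61700 × 0.46 = 28400 W.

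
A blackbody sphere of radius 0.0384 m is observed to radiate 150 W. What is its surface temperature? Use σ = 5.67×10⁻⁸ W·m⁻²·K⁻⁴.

A = 4πr² = 4π × (0.0384)² = 0.0185 m².
From P = σAT⁴, T = (P / σA)^(1/4) = (150 / (5.67×10⁻⁸ × 0.0185))^(1/4).
T = (1.43×10^11)^(1/4) = 615 K.

T ≈ 615 K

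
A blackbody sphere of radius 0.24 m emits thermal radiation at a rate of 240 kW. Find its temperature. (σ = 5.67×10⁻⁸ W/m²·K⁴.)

A = 4πr² = 4π × (0.24)² = 0.724 m².
From P = σAT⁴, T = (P / σA)^(1/4) = (2.40×10^5 / (5.67×10⁻⁸ × 0.724))^(1/4).
T = (5.85×10^12)^(1/4) = 1560 K.

T ≈ 1560 K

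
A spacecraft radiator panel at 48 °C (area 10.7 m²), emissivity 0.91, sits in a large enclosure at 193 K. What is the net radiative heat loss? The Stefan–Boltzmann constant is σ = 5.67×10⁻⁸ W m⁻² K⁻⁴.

Q ≈ 5100 W

Convert: 48 °C = 321 K.
Q = εσA(T⁴ − T_s⁴). T⁴ − T_s⁴ = (321)⁴ − (193)⁴ = 1.06×10^10 − 1.39×10^9 = 9.23×10^9 K⁴.
Q = 0.91 × 5.67×10⁻⁸ × 10.7 × 9.23×10^9 = 5100 W.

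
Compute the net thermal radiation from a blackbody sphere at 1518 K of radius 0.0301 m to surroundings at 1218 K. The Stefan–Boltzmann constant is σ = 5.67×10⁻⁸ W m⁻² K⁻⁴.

A = 4πr² = 4π × (0.0301)² = 0.0114 m².
Q = σA(T⁴ − T_s⁴). T⁴ − T_s⁴ = (1518)⁴ − (1218)⁴ = 5.31×10^12 − 2.20×10^12 = 3.11×10^12 K⁴.
Q = 5.67×10⁻⁸ × 0.0114 × 3.11×10^12 = 2010 W.

Q ≈ 2010 W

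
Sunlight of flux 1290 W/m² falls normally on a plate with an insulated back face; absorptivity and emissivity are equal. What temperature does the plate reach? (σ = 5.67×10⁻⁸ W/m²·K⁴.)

Absorbed flux αS = emitted flux εσT⁴ (one radiating face); with α = ε, T = (S/σ)^(1/4).
T = (1290 / 5.67×10⁻⁸)^(1/4) = (2.28×10^10)^(1/4).
T = 388 K.

T ≈ 388 K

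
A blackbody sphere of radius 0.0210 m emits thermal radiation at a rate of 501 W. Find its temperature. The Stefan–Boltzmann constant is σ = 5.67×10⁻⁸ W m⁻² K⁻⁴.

T ≈ 1120 K

A = 4πr² = 4π × (0.0210)² = 5.54×10^-3 m².
From P = σAT⁴, T = (P / σA)^(1/4) = (501 / (5.67×10⁻⁸ × 5.54×10^-3))^(1/4).
T = (1.59×10^12)^(1/4) = 1120 K.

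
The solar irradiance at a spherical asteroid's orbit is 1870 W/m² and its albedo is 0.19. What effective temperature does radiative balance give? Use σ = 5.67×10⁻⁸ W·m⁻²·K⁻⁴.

Power absorbed = (1−a)S·πR²; power emitted = 4πR²σT⁴. Equating and cancelling πR²:
T = ((1−a)S / 4σ)^(1/4) = (1510 / (4 × 5.67×10⁻⁸))^(1/4) = (6.68×10^9)^(1/4).
T = 286 K.

T ≈ 286 K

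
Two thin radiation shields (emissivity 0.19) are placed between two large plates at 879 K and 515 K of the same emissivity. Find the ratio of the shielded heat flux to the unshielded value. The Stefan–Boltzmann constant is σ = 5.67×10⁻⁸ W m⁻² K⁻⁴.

With N identical shields there are N+1 = 3 gaps in series, each with the same radiative resistance, so the flux falls to 1/(N+1) of its unshielded value.

ratio ≈ 0.333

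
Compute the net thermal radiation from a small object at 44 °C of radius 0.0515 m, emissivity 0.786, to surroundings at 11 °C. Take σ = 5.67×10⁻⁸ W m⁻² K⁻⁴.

Q ≈ 5.34 W

A = 4πr² = 4π × (0.0515)² = 0.0333 m².
Convert: 44 °C = 317 K; 11 °C = 284 K.
Q = εσA(T⁴ − T_s⁴). T⁴ − T_s⁴ = (317)⁴ − (284)⁴ = 1.01×10^10 − 6.51×10^9 = 3.59×10^9 K⁴.
Q = 0.786 × 5.67×10⁻⁸ × 0.0333 × 3.59×10^9 = 5.34 W.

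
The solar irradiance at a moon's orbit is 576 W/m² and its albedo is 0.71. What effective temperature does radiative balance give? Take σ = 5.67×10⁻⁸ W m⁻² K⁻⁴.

T ≈ 165 K

Power absorbed = (1−a)S·πR²; power emitted = 4πR²σT⁴. Equating and cancelling πR²:
T = ((1−a)S / 4σ)^(1/4) = (167 / (4 × 5.67×10⁻⁸))^(1/4) = (7.37×10^8)^(1/4).
T = 165 K.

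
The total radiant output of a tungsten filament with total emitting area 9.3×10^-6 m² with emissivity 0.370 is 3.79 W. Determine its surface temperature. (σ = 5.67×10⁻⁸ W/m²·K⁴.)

From P = εσAT⁴, T = (P / εσA)^(1/4) = (3.79 / (0.370 × 5.67×10⁻⁸ × 9.30×10^-6))^(1/4).
T = (1.94×10^13)^(1/4) = 2100 K.

T ≈ 2100 K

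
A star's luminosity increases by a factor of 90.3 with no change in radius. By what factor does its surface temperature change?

factor ≈ 3.08

P ∝ T⁴ ⇒ T ∝ P^(1/4), so T scales by (90.3)^(1/4) = 3.08.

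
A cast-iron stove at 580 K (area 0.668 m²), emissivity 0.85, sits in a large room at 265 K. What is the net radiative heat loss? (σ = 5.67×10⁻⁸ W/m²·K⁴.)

Q = εσA(T⁴ − T_s⁴). T⁴ − T_s⁴ = (580)⁴ − (265)⁴ = 1.13×10^11 − 4.93×10^9 = 1.08×10^11 K⁴.
Q = 0.85 × 5.67×10⁻⁸ × 0.668 × 1.08×10^11 = 3480 W.

Q ≈ 3480 W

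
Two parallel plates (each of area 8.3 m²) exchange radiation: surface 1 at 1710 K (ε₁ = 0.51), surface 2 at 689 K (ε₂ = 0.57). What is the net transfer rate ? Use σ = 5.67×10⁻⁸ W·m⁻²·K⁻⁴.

Q ≈ 1.44×10^6 W

For two large parallel gray plates, q = σ(T₁⁴ − T₂⁴) / (1/ε₁ + 1/ε₂ − 1).
1/ε₁ + 1/ε₂ − 1 = 1/0.51 + 1/0.57 − 1 = 2.715.
T₁⁴ − T₂⁴ = 8.55×10^12 − 2.25×10^11 = 8.33×10^12 K⁴.
q = 5.67×10⁻⁸ × 8.33×10^12 / 2.715 = 1.74×10^5 W/m².
Q = q·A = 1.74×10^5 × 8.3 = 1.44×10^6 W.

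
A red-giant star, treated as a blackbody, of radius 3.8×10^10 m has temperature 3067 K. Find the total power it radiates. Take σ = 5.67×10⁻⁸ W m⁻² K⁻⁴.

P ≈ 9.10×10^28 W

A = 4πr² = 4π × (3.8×10^10)² = 1.81×10^22 m².
P = σAT⁴ = 5.67×10⁻⁸ × 1.81×10^22 × (3067)⁴ = 5.67×10⁻⁸ × 1.81×10^22 × 8.85×10^13.
P = 9.10×10^28 W.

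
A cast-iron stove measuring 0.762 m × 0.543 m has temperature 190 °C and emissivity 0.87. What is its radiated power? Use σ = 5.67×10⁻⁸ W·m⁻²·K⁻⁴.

A = 0.762 × 0.543 = 0.414 m².
190 °C = 463 K.
P = εσAT⁴ = 0.87 × 5.67×10⁻⁸ × 0.414 × (463)⁴ = 0.87 × 5.67×10⁻⁸ × 0.414 × 4.60×10^10.
P = 938 W.

P ≈ 938 W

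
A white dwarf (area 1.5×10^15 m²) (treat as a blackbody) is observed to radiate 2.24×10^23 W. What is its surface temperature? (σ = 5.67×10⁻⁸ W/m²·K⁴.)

From P = σAT⁴, T = (P / σA)^(1/4) = (2.24×10^23 / (5.67×10⁻⁸ × 1.50×10^15))^(1/4).
T = (2.63×10^15)^(1/4) = 7160 K.

T ≈ 7160 K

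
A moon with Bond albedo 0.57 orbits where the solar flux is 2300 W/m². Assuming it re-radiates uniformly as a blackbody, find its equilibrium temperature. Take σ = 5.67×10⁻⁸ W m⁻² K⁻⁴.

T ≈ 257 K

Power absorbed = (1−a)S·πR²; power emitted = 4πR²σT⁴. Equating and cancelling πR²:
T = ((1−a)S / 4σ)^(1/4) = (989 / (4 × 5.67×10⁻⁸))^(1/4) = (4.36×10^9)^(1/4).
T = 257 K.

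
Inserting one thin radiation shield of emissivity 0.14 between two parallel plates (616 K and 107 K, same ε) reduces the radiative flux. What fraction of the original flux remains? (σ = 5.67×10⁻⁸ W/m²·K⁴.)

ratio ≈ 0.500

With N identical shields there are N+1 = 2 gaps in series, each with the same radiative resistance, so the flux falls to 1/(N+1) of its unshielded value.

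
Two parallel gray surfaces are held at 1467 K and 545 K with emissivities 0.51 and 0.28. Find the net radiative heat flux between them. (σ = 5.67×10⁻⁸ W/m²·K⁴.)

For two large parallel gray plates, q = σ(T₁⁴ − T₂⁴) / (1/ε₁ + 1/ε₂ − 1).
1/ε₁ + 1/ε₂ − 1 = 1/0.51 + 1/0.28 − 1 = 4.532.
T₁⁴ − T₂⁴ = 4.63×10^12 − 8.82×10^10 = 4.54×10^12 K⁴.
q = 5.67×10⁻⁸ × 4.54×10^12 / 4.532 = 56800 W/m².

q ≈ 56800 W/m²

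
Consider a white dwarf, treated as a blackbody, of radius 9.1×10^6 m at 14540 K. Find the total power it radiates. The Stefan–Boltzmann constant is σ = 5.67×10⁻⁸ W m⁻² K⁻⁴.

P ≈ 2.64×10^24 W

A = 4πr² = 4π × (9.1×10^6)² = 1.04×10^15 m².
P = σAT⁴ = 5.67×10⁻⁸ × 1.04×10^15 × (14540)⁴ = 5.67×10⁻⁸ × 1.04×10^15 × 4.47×10^16.
P = 2.64×10^24 W.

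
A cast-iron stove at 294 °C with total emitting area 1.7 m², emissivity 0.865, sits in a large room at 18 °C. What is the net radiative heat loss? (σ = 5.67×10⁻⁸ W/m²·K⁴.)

Q ≈ 8020 W

Convert: 294 °C = 567 K; 18 °C = 291 K.
Q = εσA(T⁴ − T_s⁴). T⁴ − T_s⁴ = (567)⁴ − (291)⁴ = 1.03×10^11 − 7.17×10^9 = 9.62×10^10 K⁴.
Q = 0.865 × 5.67×10⁻⁸ × 1.70 × 9.62×10^10 = 8020 W.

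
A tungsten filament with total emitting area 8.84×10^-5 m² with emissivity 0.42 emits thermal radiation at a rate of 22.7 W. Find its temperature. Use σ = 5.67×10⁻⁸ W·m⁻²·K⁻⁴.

From P = εσAT⁴, T = (P / εσA)^(1/4) = (22.7 / (0.42 × 5.67×10⁻⁸ × 8.84×10^-5))^(1/4).
T = (1.08×10^13)^(1/4) = 1810 K.

T ≈ 1810 K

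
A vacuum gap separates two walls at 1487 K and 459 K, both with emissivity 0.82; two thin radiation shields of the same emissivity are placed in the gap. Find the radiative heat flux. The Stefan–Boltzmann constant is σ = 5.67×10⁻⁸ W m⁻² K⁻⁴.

q ≈ 63600 W/m²

Each of the 3 gaps contributes resistance (2/ε − 1) = 2/0.82 − 1 = 1.439; total = 4.317.
q = σ(T₁⁴ − T₂⁴) / 4.317 = 5.67×10⁻⁸ × 4.84×10^12 / 4.317 = 63600 W/m².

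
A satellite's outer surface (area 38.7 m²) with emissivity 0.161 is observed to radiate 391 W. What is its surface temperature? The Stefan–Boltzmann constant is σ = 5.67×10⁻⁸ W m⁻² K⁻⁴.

T ≈ 182 K

From P = εσAT⁴, T = (P / εσA)^(1/4) = (391 / (0.161 × 5.67×10⁻⁸ × 38.7))^(1/4).
T = (1.11×10^9)^(1/4) = 182 K.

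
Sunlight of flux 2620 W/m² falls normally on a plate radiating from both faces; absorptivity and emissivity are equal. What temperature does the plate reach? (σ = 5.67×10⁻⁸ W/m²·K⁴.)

Absorbed flux αS = emitted flux 2εσT⁴ per unit area; with α = ε this gives T = (S/2σ)^(1/4).
T = (2620 / (2 × 5.67×10⁻⁸))^(1/4) = (2.31×10^10)^(1/4).
T = 390 K.

T ≈ 390 K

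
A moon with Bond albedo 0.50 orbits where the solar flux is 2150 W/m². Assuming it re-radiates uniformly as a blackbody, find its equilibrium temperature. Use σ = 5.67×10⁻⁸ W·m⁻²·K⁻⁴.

Power absorbed = (1−a)S·πR²; power emitted = 4πR²σT⁴. Equating and cancelling πR²:
T = ((1−a)S / 4σ)^(1/4) = (1080 / (4 × 5.67×10⁻⁸))^(1/4) = (4.74×10^9)^(1/4).
T = 262 K.

T ≈ 262 K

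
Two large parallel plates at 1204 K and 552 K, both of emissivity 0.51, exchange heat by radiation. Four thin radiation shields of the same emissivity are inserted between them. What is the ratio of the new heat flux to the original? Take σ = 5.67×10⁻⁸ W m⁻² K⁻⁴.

ratio ≈ 0.200

With N identical shields there are N+1 = 5 gaps in series, each with the same radiative resistance, so the flux falls to 1/(N+1) of its unshielded value.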